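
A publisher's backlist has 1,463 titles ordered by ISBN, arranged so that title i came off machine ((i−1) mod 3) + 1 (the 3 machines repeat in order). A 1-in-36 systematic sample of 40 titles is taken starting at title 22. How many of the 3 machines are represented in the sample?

Consecutive selections differ by k = 36, so their machine numbers differ by 36 mod 3 = 0.
gcd(36, 3) = 3, so the sample visits 3/3 = 1 distinct residues mod 3.
Start 22 is machine 1; the machines hit are 1.

1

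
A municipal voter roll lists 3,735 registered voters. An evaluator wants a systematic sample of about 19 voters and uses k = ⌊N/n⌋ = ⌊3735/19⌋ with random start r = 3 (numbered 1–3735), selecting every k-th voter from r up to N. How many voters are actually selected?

k = ⌊3735/19⌋ = 196
Achieved size = ⌊(3735 − 3)/196⌋ + 1 = ⌊3732/196⌋ + 1 = 19 + 1 = 20
(last selection: 3 + 19×196 = 3727 ≤ 3735; next would be 3923 > 3735)

20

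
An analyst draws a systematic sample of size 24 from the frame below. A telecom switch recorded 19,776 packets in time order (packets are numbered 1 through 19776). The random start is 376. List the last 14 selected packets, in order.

k = N/n = 19776/24 = 824
11th selection = 376 + 10×824 = 8616
12th: 8616 + 824 = 9440
13th: 9440 + 824 = 10264
14th: 10264 + 824 = 11088
15th: 11088 + 824 = 11912
16th: 11912 + 824 = 12736
17th: 12736 + 824 = 13560
18th: 13560 + 824 = 14384
19th: 14384 + 824 = 15208
20th: 15208 + 824 = 16032
21st: 16032 + 824 = 16856
22nd: 16856 + 824 = 17680
23rd: 17680 + 824 = 18504
24th: 18504 + 824 = 19328

8616, 9440, 10264, 11088, 11912, 12736, 13560, 14384, 15208, 16032, 16856, 17680, 18504, 19328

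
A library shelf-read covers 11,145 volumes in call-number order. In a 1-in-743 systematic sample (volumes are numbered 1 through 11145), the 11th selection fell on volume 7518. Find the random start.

k = 743
r = 7518 − (11−1)×743 = 7518 − 7430 = 88

88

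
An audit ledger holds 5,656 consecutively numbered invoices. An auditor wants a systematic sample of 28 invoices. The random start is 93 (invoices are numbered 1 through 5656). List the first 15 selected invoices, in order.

93, 295, 497, 699, 901, 1103, 1305, 1507, 1709, 1911, 2113, 2315, 2517, 2719, 2921

k = N/n = 5656/28 = 202
invoice 1: 93
invoice 2: 93 + 202 = 295
invoice 3: 295 + 202 = 497
invoice 4: 497 + 202 = 699
invoice 5: 699 + 202 = 901
invoice 6: 901 + 202 = 1103
invoice 7: 1103 + 202 = 1305
invoice 8: 1305 + 202 = 1507
invoice 9: 1507 + 202 = 1709
invoice 10: 1709 + 202 = 1911
invoice 11: 1911 + 202 = 2113
invoice 12: 2113 + 202 = 2315
invoice 13: 2315 + 202 = 2517
invoice 14: 2517 + 202 = 2719
invoice 15: 2719 + 202 = 2921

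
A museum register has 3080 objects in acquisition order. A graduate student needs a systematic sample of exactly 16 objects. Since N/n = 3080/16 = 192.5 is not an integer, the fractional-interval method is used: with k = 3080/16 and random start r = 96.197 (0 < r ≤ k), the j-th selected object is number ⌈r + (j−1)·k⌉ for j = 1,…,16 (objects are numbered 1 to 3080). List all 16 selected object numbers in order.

97, 289, 482, 674, 867, 1059, 1252, 1444, 1637, 1829, 2022, 2214, 2407, 2599, 2792, 2984

j=1: r + 0k = 96.197 → ⌈·⌉ = 97
j=2: r + 1k = 288.697 → ⌈·⌉ = 289
j=3: r + 2k = 481.197 → ⌈·⌉ = 482
j=4: r + 3k = 673.697 → ⌈·⌉ = 674
j=5: r + 4k = 866.197 → ⌈·⌉ = 867
j=6: r + 5k = 1058.697 → ⌈·⌉ = 1059
j=7: r + 6k = 1251.197 → ⌈·⌉ = 1252
j=8: r + 7k = 1443.697 → ⌈·⌉ = 1444
j=9: r + 8k = 1636.197 → ⌈·⌉ = 1637
j=10: r + 9k = 1828.697 → ⌈·⌉ = 1829
j=11: r + 10k = 2021.197 → ⌈·⌉ = 2022
j=12: r + 11k = 2213.697 → ⌈·⌉ = 2214
j=13: r + 12k = 2406.197 → ⌈·⌉ = 2407
j=14: r + 13k = 2598.697 → ⌈·⌉ = 2599
j=15: r + 14k = 2791.197 → ⌈·⌉ = 2792
j=16: r + 15k = 2983.697 → ⌈·⌉ = 2984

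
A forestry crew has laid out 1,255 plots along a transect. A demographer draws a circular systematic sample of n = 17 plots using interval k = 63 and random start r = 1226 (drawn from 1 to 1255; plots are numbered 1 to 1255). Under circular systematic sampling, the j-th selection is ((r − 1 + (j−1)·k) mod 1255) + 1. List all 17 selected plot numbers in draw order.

Selection 1: 1226
Selection 2: 1226 + 63 = 1289 → 1289 − 1255 = 34
Selection 3: 34 + 63 = 97
Selection 4: 97 + 63 = 160
Selection 5: 160 + 63 = 223
Selection 6: 223 + 63 = 286
Selection 7: 286 + 63 = 349
Selection 8: 349 + 63 = 412
Selection 9: 412 + 63 = 475
Selection 10: 475 + 63 = 538
Selection 11: 538 + 63 = 601
Selection 12: 601 + 63 = 664
Selection 13: 664 + 63 = 727
Selection 14: 727 + 63 = 790
Selection 15: 790 + 63 = 853
Selection 16: 853 + 63 = 916
Selection 17: 916 + 63 = 979

1226, 34, 97, 160, 223, 286, 349, 412, 475, 538, 601, 664, 727, 790, 853, 916, 979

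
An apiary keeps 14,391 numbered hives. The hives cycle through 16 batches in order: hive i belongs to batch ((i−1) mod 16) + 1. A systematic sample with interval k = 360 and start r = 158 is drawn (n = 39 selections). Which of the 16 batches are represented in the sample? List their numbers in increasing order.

Consecutive selections differ by k = 360, so their batch numbers differ by 360 mod 16 = 8.
gcd(360, 16) = 8, so the sample visits 16/8 = 2 distinct residues mod 16.
Start 158 is batch 14; the batches hit are 6, 14.

6, 14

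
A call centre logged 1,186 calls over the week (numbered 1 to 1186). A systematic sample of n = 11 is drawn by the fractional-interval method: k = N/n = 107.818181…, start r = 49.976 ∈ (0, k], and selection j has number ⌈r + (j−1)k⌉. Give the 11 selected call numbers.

50, 158, 266, 374, 482, 590, 697, 805, 913, 1021, 1129

j=1: r + 0k = 49.976 → ⌈·⌉ = 50
j=2: r + 1k = 157.794181… → ⌈·⌉ = 158
j=3: r + 2k = 265.612363… → ⌈·⌉ = 266
j=4: r + 3k = 373.430545… → ⌈·⌉ = 374
j=5: r + 4k = 481.248727… → ⌈·⌉ = 482
j=6: r + 5k = 589.066909… → ⌈·⌉ = 590
j=7: r + 6k = 696.885090… → ⌈·⌉ = 697
j=8: r + 7k = 804.703272… → ⌈·⌉ = 805
j=9: r + 8k = 912.521454… → ⌈·⌉ = 913
j=10: r + 9k = 1020.339636… → ⌈·⌉ = 1021
j=11: r + 10k = 1128.157818… → ⌈·⌉ = 1129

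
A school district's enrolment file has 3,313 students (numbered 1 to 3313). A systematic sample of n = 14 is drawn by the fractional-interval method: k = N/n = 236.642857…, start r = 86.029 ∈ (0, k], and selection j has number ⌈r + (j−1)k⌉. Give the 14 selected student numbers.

87, 323, 560, 796, 1033, 1270, 1506, 1743, 1980, 2216, 2453, 2690, 2926, 3163

j=1: r + 0k = 86.029 → ⌈·⌉ = 87
j=2: r + 1k = 322.671857… → ⌈·⌉ = 323
j=3: r + 2k = 559.314714… → ⌈·⌉ = 560
j=4: r + 3k = 795.957571… → ⌈·⌉ = 796
j=5: r + 4k = 1032.600428… → ⌈·⌉ = 1033
j=6: r + 5k = 1269.243285… → ⌈·⌉ = 1270
j=7: r + 6k = 1505.886142… → ⌈·⌉ = 1506
j=8: r + 7k = 1742.529 → ⌈·⌉ = 1743
j=9: r + 8k = 1979.171857… → ⌈·⌉ = 1980
j=10: r + 9k = 2215.814714… → ⌈·⌉ = 2216
j=11: r + 10k = 2452.457571… → ⌈·⌉ = 2453
j=12: r + 11k = 2689.100428… → ⌈·⌉ = 2690
j=13: r + 12k = 2925.743285… → ⌈·⌉ = 2926
j=14: r + 13k = 3162.386142… → ⌈·⌉ = 3163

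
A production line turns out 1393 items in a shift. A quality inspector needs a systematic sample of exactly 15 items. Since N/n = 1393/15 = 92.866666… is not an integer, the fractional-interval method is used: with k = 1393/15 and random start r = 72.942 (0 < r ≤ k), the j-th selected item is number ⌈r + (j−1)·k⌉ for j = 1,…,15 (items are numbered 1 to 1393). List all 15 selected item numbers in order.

j=1: r + 0k = 72.942 → ⌈·⌉ = 73
j=2: r + 1k = 165.808666… → ⌈·⌉ = 166
j=3: r + 2k = 258.675333… → ⌈·⌉ = 259
j=4: r + 3k = 351.542 → ⌈·⌉ = 352
j=5: r + 4k = 444.408666… → ⌈·⌉ = 445
j=6: r + 5k = 537.275333… → ⌈·⌉ = 538
j=7: r + 6k = 630.142 → ⌈·⌉ = 631
j=8: r + 7k = 723.008666… → ⌈·⌉ = 724
j=9: r + 8k = 815.875333… → ⌈·⌉ = 816
j=10: r + 9k = 908.742 → ⌈·⌉ = 909
j=11: r + 10k = 1001.608666… → ⌈·⌉ = 1002
j=12: r + 11k = 1094.475333… → ⌈·⌉ = 1095
j=13: r + 12k = 1187.342 → ⌈·⌉ = 1188
j=14: r + 13k = 1280.208666… → ⌈·⌉ = 1281
j=15: r + 14k = 1373.075333… → ⌈·⌉ = 1374

73, 166, 259, 352, 445, 538, 631, 724, 816, 909, 1002, 1095, 1188, 1281, 1374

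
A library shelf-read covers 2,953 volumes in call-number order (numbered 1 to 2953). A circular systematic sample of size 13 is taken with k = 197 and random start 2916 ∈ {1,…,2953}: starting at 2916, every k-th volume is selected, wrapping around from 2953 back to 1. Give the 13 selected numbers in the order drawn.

Selection 1: 2916
Selection 2: 2916 + 197 = 3113 → 3113 − 2953 = 160
Selection 3: 160 + 197 = 357
Selection 4: 357 + 197 = 554
Selection 5: 554 + 197 = 751
Selection 6: 751 + 197 = 948
Selection 7: 948 + 197 = 1145
Selection 8: 1145 + 197 = 1342
Selection 9: 1342 + 197 = 1539
Selection 10: 1539 + 197 = 1736
Selection 11: 1736 + 197 = 1933
Selection 12: 1933 + 197 = 2130
Selection 13: 2130 + 197 = 2327

2916, 160, 357, 554, 751, 948, 1145, 1342, 1539, 1736, 1933, 2130, 2327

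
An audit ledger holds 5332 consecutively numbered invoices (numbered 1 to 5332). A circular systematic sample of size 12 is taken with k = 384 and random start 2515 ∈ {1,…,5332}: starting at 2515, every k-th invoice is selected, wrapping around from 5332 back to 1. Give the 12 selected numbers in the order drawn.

2515, 2899, 3283, 3667, 4051, 4435, 4819, 5203, 255, 639, 1023, 1407

Selection 1: 2515
Selection 2: 2515 + 384 = 2899
Selection 3: 2899 + 384 = 3283
Selection 4: 3283 + 384 = 3667
Selection 5: 3667 + 384 = 4051
Selection 6: 4051 + 384 = 4435
Selection 7: 4435 + 384 = 4819
Selection 8: 4819 + 384 = 5203
Selection 9: 5203 + 384 = 5587 → 5587 − 5332 = 255
Selection 10: 255 + 384 = 639
Selection 11: 639 + 384 = 1023
Selection 12: 1023 + 384 = 1407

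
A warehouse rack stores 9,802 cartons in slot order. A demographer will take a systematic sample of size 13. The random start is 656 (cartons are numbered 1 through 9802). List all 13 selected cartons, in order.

656, 1410, 2164, 2918, 3672, 4426, 5180, 5934, 6688, 7442, 8196, 8950, 9704

k = N/n = 9802/13 = 754
carton 1: 656
carton 2: 656 + 754 = 1410
carton 3: 1410 + 754 = 2164
carton 4: 2164 + 754 = 2918
carton 5: 2918 + 754 = 3672
carton 6: 3672 + 754 = 4426
carton 7: 4426 + 754 = 5180
carton 8: 5180 + 754 = 5934
carton 9: 5934 + 754 = 6688
carton 10: 6688 + 754 = 7442
carton 11: 7442 + 754 = 8196
carton 12: 8196 + 754 = 8950
carton 13: 8950 + 754 = 9704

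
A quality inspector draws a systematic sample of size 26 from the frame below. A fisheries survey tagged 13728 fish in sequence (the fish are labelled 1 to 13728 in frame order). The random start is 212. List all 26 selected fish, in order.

k = N/n = 13728/26 = 528
fish 1: 212
fish 2: 212 + 528 = 740
fish 3: 740 + 528 = 1268
fish 4: 1268 + 528 = 1796
fish 5: 1796 + 528 = 2324
fish 6: 2324 + 528 = 2852
fish 7: 2852 + 528 = 3380
fish 8: 3380 + 528 = 3908
fish 9: 3908 + 528 = 4436
fish 10: 4436 + 528 = 4964
fish 11: 4964 + 528 = 5492
fish 12: 5492 + 528 = 6020
fish 13: 6020 + 528 = 6548
fish 14: 6548 + 528 = 7076
fish 15: 7076 + 528 = 7604
fish 16: 7604 + 528 = 8132
fish 17: 8132 + 528 = 8660
fish 18: 8660 + 528 = 9188
fish 19: 9188 + 528 = 9716
fish 20: 9716 + 528 = 10244
fish 21: 10244 + 528 = 10772
fish 22: 10772 + 528 = 11300
fish 23: 11300 + 528 = 11828
fish 24: 11828 + 528 = 12356
fish 25: 12356 + 528 = 12884
fish 26: 12884 + 528 = 13412

212, 740, 1268, 1796, 2324, 2852, 3380, 3908, 4436, 4964, 5492, 6020, 6548, 7076, 7604, 8132, 8660, 9188, 9716, 10244, 10772, 11300, 11828, 12356, 12884, 13412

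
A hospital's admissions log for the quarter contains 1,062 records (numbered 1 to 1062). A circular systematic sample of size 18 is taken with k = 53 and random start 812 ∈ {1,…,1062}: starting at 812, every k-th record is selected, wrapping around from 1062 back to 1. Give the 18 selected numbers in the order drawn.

812, 865, 918, 971, 1024, 15, 68, 121, 174, 227, 280, 333, 386, 439, 492, 545, 598, 651

Selection 1: 812
Selection 2: 812 + 53 = 865
Selection 3: 865 + 53 = 918
Selection 4: 918 + 53 = 971
Selection 5: 971 + 53 = 1024
Selection 6: 1024 + 53 = 1077 → 1077 − 1062 = 15
Selection 7: 15 + 53 = 68
Selection 8: 68 + 53 = 121
Selection 9: 121 + 53 = 174
Selection 10: 174 + 53 = 227
Selection 11: 227 + 53 = 280
Selection 12: 280 + 53 = 333
Selection 13: 333 + 53 = 386
Selection 14: 386 + 53 = 439
Selection 15: 439 + 53 = 492
Selection 16: 492 + 53 = 545
Selection 17: 545 + 53 = 598
Selection 18: 598 + 53 = 651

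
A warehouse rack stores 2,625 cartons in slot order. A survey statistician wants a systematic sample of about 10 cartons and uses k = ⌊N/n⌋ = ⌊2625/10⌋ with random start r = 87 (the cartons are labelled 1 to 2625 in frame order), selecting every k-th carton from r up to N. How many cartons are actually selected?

k = ⌊2625/10⌋ = 262
Achieved size = ⌊(2625 − 87)/262⌋ + 1 = ⌊2538/262⌋ + 1 = 9 + 1 = 10
(last selection: 87 + 9×262 = 2445 ≤ 2625; next would be 2707 > 2625)

10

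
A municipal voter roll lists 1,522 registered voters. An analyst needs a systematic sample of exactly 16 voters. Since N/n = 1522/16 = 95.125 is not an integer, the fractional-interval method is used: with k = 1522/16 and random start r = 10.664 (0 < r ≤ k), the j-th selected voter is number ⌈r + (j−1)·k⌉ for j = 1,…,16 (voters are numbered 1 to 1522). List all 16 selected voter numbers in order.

j=1: r + 0k = 10.664 → ⌈·⌉ = 11
j=2: r + 1k = 105.789 → ⌈·⌉ = 106
j=3: r + 2k = 200.914 → ⌈·⌉ = 201
j=4: r + 3k = 296.039 → ⌈·⌉ = 297
j=5: r + 4k = 391.164 → ⌈·⌉ = 392
j=6: r + 5k = 486.289 → ⌈·⌉ = 487
j=7: r + 6k = 581.414 → ⌈·⌉ = 582
j=8: r + 7k = 676.539 → ⌈·⌉ = 677
j=9: r + 8k = 771.664 → ⌈·⌉ = 772
j=10: r + 9k = 866.789 → ⌈·⌉ = 867
j=11: r + 10k = 961.914 → ⌈·⌉ = 962
j=12: r + 11k = 1057.039 → ⌈·⌉ = 1058
j=13: r + 12k = 1152.164 → ⌈·⌉ = 1153
j=14: r + 13k = 1247.289 → ⌈·⌉ = 1248
j=15: r + 14k = 1342.414 → ⌈·⌉ = 1343
j=16: r + 15k = 1437.539 → ⌈·⌉ = 1438

11, 106, 201, 297, 392, 487, 582, 677, 772, 867, 962, 1058, 1153, 1248, 1343, 1438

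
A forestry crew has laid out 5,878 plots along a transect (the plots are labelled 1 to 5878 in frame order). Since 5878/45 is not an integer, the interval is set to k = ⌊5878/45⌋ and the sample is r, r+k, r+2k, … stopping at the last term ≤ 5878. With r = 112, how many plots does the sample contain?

45

k = ⌊5878/45⌋ = 130
Achieved size = ⌊(5878 − 112)/130⌋ + 1 = ⌊5766/130⌋ + 1 = 44 + 1 = 45
(last selection: 112 + 44×130 = 5832 ≤ 5878; next would be 5962 > 5878)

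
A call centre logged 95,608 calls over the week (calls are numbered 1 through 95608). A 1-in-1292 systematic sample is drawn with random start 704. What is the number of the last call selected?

k = 1292
74th selection = r + (74−1)·k = 704 + 73×1292 = 704 + 94316 = 95020

95020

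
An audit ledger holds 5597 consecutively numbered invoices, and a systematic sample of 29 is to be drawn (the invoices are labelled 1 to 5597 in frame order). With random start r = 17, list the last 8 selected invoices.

4070, 4263, 4456, 4649, 4842, 5035, 5228, 5421

k = N/n = 5597/29 = 193
22nd selection = 17 + 21×193 = 4070
23rd: 4070 + 193 = 4263
24th: 4263 + 193 = 4456
25th: 4456 + 193 = 4649
26th: 4649 + 193 = 4842
27th: 4842 + 193 = 5035
28th: 5035 + 193 = 5228
29th: 5228 + 193 = 5421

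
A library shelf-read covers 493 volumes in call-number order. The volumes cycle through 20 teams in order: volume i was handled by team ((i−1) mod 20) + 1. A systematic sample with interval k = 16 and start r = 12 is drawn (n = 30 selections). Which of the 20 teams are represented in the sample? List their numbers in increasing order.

Consecutive selections differ by k = 16, so their team numbers differ by 16 mod 20 = 16.
gcd(16, 20) = 4, so the sample visits 20/4 = 5 distinct residues mod 20.
Start 12 is team 12; the teams hit are 4, 8, 12, 16, 20.

4, 8, 12, 16, 20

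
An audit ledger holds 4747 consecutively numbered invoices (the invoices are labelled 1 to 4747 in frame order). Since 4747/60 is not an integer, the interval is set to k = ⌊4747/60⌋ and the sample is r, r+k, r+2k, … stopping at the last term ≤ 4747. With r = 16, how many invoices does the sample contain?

k = ⌊4747/60⌋ = 79
Achieved size = ⌊(4747 − 16)/79⌋ + 1 = ⌊4731/79⌋ + 1 = 59 + 1 = 60
(last selection: 16 + 59×79 = 4677 ≤ 4747; next would be 4756 > 4747)

60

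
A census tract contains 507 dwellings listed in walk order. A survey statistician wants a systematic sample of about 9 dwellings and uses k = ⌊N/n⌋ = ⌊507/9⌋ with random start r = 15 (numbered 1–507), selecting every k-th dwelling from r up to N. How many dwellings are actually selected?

9

k = ⌊507/9⌋ = 56
Achieved size = ⌊(507 − 15)/56⌋ + 1 = ⌊492/56⌋ + 1 = 8 + 1 = 9
(last selection: 15 + 8×56 = 463 ≤ 507; next would be 519 > 507)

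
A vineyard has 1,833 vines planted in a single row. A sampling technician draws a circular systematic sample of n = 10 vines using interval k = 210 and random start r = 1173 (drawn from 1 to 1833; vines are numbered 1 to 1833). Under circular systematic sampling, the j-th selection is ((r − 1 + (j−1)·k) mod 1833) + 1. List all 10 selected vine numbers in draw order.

Selection 1: 1173
Selection 2: 1173 + 210 = 1383
Selection 3: 1383 + 210 = 1593
Selection 4: 1593 + 210 = 1803
Selection 5: 1803 + 210 = 2013 → 2013 − 1833 = 180
Selection 6: 180 + 210 = 390
Selection 7: 390 + 210 = 600
Selection 8: 600 + 210 = 810
Selection 9: 810 + 210 = 1020
Selection 10: 1020 + 210 = 1230

1173, 1383, 1593, 1803, 180, 390, 600, 810, 1020, 1230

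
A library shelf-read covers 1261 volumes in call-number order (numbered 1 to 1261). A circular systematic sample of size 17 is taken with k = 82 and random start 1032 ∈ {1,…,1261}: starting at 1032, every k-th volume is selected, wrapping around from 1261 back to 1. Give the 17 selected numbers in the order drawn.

Selection 1: 1032
Selection 2: 1032 + 82 = 1114
Selection 3: 1114 + 82 = 1196
Selection 4: 1196 + 82 = 1278 → 1278 − 1261 = 17
Selection 5: 17 + 82 = 99
Selection 6: 99 + 82 = 181
Selection 7: 181 + 82 = 263
Selection 8: 263 + 82 = 345
Selection 9: 345 + 82 = 427
Selection 10: 427 + 82 = 509
Selection 11: 509 + 82 = 591
Selection 12: 591 + 82 = 673
Selection 13: 673 + 82 = 755
Selection 14: 755 + 82 = 837
Selection 15: 837 + 82 = 919
Selection 16: 919 + 82 = 1001
Selection 17: 1001 + 82 = 1083

1032, 1114, 1196, 17, 99, 181, 263, 345, 427, 509, 591, 673, 755, 837, 919, 1001, 1083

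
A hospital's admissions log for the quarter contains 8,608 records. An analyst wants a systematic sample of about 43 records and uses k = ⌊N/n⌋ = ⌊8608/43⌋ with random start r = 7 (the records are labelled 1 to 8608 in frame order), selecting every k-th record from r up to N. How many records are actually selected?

44

k = ⌊8608/43⌋ = 200
Achieved size = ⌊(8608 − 7)/200⌋ + 1 = ⌊8601/200⌋ + 1 = 43 + 1 = 44
(last selection: 7 + 43×200 = 8607 ≤ 8608; next would be 8807 > 8608)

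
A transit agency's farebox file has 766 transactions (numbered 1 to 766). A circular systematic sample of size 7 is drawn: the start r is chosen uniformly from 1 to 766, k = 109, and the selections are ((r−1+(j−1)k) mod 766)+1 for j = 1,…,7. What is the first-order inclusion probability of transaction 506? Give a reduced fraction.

7/766

For each position j, as r ranges over 1…766 the j-th selection hits every transaction exactly once, so transaction 506 is selected for exactly 7 of the 766 starts.
Inclusion probability = 7/766.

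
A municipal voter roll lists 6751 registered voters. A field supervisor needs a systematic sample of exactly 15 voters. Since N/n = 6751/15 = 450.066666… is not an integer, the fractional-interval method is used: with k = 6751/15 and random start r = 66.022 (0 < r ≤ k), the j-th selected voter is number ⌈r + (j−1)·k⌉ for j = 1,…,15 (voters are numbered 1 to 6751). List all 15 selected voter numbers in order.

67, 517, 967, 1417, 1867, 2317, 2767, 3217, 3667, 4117, 4567, 5017, 5467, 5917, 6367

j=1: r + 0k = 66.022 → ⌈·⌉ = 67
j=2: r + 1k = 516.088666… → ⌈·⌉ = 517
j=3: r + 2k = 966.155333… → ⌈·⌉ = 967
j=4: r + 3k = 1416.222 → ⌈·⌉ = 1417
j=5: r + 4k = 1866.288666… → ⌈·⌉ = 1867
j=6: r + 5k = 2316.355333… → ⌈·⌉ = 2317
j=7: r + 6k = 2766.422 → ⌈·⌉ = 2767
j=8: r + 7k = 3216.488666… → ⌈·⌉ = 3217
j=9: r + 8k = 3666.555333… → ⌈·⌉ = 3667
j=10: r + 9k = 4116.622 → ⌈·⌉ = 4117
j=11: r + 10k = 4566.688666… → ⌈·⌉ = 4567
j=12: r + 11k = 5016.755333… → ⌈·⌉ = 5017
j=13: r + 12k = 5466.822 → ⌈·⌉ = 5467
j=14: r + 13k = 5916.888666… → ⌈·⌉ = 5917
j=15: r + 14k = 6366.955333… → ⌈·⌉ = 6367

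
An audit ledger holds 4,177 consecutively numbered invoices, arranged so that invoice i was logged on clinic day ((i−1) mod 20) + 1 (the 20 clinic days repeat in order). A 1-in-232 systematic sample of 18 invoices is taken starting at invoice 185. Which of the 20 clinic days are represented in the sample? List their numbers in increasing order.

1, 5, 9, 13, 17

Consecutive selections differ by k = 232, so their clinic day numbers differ by 232 mod 20 = 12.
gcd(232, 20) = 4, so the sample visits 20/4 = 5 distinct residues mod 20.
Start 185 is clinic day 5; the clinic days hit are 1, 5, 9, 13, 17.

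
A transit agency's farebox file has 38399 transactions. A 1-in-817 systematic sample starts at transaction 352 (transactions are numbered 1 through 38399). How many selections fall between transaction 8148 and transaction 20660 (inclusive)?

15

k = 817
First selection ≥ 8148: 352 + ⌈(8148−352)/817⌉·817 = 352 + 10×817 = 8522
Last selection ≤ 20660: 352 + ⌊(20660−352)/817⌋·817 = 352 + 24×817 = 19960
Count = 24 − 10 + 1 = 15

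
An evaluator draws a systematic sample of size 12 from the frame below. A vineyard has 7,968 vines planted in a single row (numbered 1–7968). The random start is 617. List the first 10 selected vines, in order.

617, 1281, 1945, 2609, 3273, 3937, 4601, 5265, 5929, 6593

k = N/n = 7968/12 = 664
vine 1: 617
vine 2: 617 + 664 = 1281
vine 3: 1281 + 664 = 1945
vine 4: 1945 + 664 = 2609
vine 5: 2609 + 664 = 3273
vine 6: 3273 + 664 = 3937
vine 7: 3937 + 664 = 4601
vine 8: 4601 + 664 = 5265
vine 9: 5265 + 664 = 5929
vine 10: 5929 + 664 = 6593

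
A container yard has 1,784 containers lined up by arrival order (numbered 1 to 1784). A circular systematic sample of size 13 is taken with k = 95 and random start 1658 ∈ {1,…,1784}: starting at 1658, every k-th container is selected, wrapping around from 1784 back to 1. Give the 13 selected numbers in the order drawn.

1658, 1753, 64, 159, 254, 349, 444, 539, 634, 729, 824, 919, 1014

Selection 1: 1658
Selection 2: 1658 + 95 = 1753
Selection 3: 1753 + 95 = 1848 → 1848 − 1784 = 64
Selection 4: 64 + 95 = 159
Selection 5: 159 + 95 = 254
Selection 6: 254 + 95 = 349
Selection 7: 349 + 95 = 444
Selection 8: 444 + 95 = 539
Selection 9: 539 + 95 = 634
Selection 10: 634 + 95 = 729
Selection 11: 729 + 95 = 824
Selection 12: 824 + 95 = 919
Selection 13: 919 + 95 = 1014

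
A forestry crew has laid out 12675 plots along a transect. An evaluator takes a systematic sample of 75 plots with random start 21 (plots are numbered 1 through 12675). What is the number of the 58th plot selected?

9654

k = 12675/75 = 169
58th selection = r + (58−1)·k = 21 + 57×169 = 21 + 9633 = 9654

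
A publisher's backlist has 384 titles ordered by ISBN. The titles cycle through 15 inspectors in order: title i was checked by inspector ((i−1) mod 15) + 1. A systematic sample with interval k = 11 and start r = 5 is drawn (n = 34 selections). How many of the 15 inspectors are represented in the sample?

15

Consecutive selections differ by k = 11, so their inspector numbers differ by 11 mod 15 = 11.
gcd(11, 15) = 1, so the sample visits 15/1 = 15 distinct residues mod 15.
Start 5 is inspector 5; the inspectors hit are 1, 2, 3, 4, 5, 6, 7, 8, 9, 10, 11, 12, 13, 14, 15.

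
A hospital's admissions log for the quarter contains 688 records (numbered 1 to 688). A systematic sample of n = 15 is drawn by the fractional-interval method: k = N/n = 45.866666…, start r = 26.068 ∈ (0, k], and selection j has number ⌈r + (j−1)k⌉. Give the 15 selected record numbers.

27, 72, 118, 164, 210, 256, 302, 348, 394, 439, 485, 531, 577, 623, 669

j=1: r + 0k = 26.068 → ⌈·⌉ = 27
j=2: r + 1k = 71.934666… → ⌈·⌉ = 72
j=3: r + 2k = 117.801333… → ⌈·⌉ = 118
j=4: r + 3k = 163.668 → ⌈·⌉ = 164
j=5: r + 4k = 209.534666… → ⌈·⌉ = 210
j=6: r + 5k = 255.401333… → ⌈·⌉ = 256
j=7: r + 6k = 301.268 → ⌈·⌉ = 302
j=8: r + 7k = 347.134666… → ⌈·⌉ = 348
j=9: r + 8k = 393.001333… → ⌈·⌉ = 394
j=10: r + 9k = 438.868 → ⌈·⌉ = 439
j=11: r + 10k = 484.734666… → ⌈·⌉ = 485
j=12: r + 11k = 530.601333… → ⌈·⌉ = 531
j=13: r + 12k = 576.468 → ⌈·⌉ = 577
j=14: r + 13k = 622.334666… → ⌈·⌉ = 623
j=15: r + 14k = 668.201333… → ⌈·⌉ = 669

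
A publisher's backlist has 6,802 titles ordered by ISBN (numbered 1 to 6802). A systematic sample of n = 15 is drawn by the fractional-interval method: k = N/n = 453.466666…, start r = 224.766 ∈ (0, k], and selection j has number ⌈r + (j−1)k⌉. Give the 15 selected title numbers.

225, 679, 1132, 1586, 2039, 2493, 2946, 3400, 3853, 4306, 4760, 5213, 5667, 6120, 6574

j=1: r + 0k = 224.766 → ⌈·⌉ = 225
j=2: r + 1k = 678.232666… → ⌈·⌉ = 679
j=3: r + 2k = 1131.699333… → ⌈·⌉ = 1132
j=4: r + 3k = 1585.166 → ⌈·⌉ = 1586
j=5: r + 4k = 2038.632666… → ⌈·⌉ = 2039
j=6: r + 5k = 2492.099333… → ⌈·⌉ = 2493
j=7: r + 6k = 2945.566 → ⌈·⌉ = 2946
j=8: r + 7k = 3399.032666… → ⌈·⌉ = 3400
j=9: r + 8k = 3852.499333… → ⌈·⌉ = 3853
j=10: r + 9k = 4305.966 → ⌈·⌉ = 4306
j=11: r + 10k = 4759.432666… → ⌈·⌉ = 4760
j=12: r + 11k = 5212.899333… → ⌈·⌉ = 5213
j=13: r + 12k = 5666.366 → ⌈·⌉ = 5667
j=14: r + 13k = 6119.832666… → ⌈·⌉ = 6120
j=15: r + 14k = 6573.299333… → ⌈·⌉ = 6574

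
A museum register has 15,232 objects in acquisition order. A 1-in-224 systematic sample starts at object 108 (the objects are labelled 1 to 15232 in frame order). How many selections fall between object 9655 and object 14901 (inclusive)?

24

k = 224
First selection ≥ 9655: 108 + ⌈(9655−108)/224⌉·224 = 108 + 43×224 = 9740
Last selection ≤ 14901: 108 + ⌊(14901−108)/224⌋·224 = 108 + 66×224 = 14892
Count = 66 − 43 + 1 = 24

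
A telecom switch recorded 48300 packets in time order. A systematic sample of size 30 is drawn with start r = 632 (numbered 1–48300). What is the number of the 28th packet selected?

44102

k = 48300/30 = 1610
28th selection = r + (28−1)·k = 632 + 27×1610 = 632 + 43470 = 44102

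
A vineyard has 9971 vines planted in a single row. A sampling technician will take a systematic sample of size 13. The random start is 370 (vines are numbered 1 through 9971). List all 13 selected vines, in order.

k = N/n = 9971/13 = 767
vine 1: 370
vine 2: 370 + 767 = 1137
vine 3: 1137 + 767 = 1904
vine 4: 1904 + 767 = 2671
vine 5: 2671 + 767 = 3438
vine 6: 3438 + 767 = 4205
vine 7: 4205 + 767 = 4972
vine 8: 4972 + 767 = 5739
vine 9: 5739 + 767 = 6506
vine 10: 6506 + 767 = 7273
vine 11: 7273 + 767 = 8040
vine 12: 8040 + 767 = 8807
vine 13: 8807 + 767 = 9574

370, 1137, 1904, 2671, 3438, 4205, 4972, 5739, 6506, 7273, 8040, 8807, 9574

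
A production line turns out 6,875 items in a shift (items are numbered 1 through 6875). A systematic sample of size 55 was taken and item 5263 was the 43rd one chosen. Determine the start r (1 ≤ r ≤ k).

k = 6875/55 = 125
r = 5263 − (43−1)×125 = 5263 − 5250 = 13

13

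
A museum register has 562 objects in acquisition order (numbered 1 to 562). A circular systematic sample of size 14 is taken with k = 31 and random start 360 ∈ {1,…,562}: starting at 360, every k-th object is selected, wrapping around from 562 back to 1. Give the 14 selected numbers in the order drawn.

360, 391, 422, 453, 484, 515, 546, 15, 46, 77, 108, 139, 170, 201

Selection 1: 360
Selection 2: 360 + 31 = 391
Selection 3: 391 + 31 = 422
Selection 4: 422 + 31 = 453
Selection 5: 453 + 31 = 484
Selection 6: 484 + 31 = 515
Selection 7: 515 + 31 = 546
Selection 8: 546 + 31 = 577 → 577 − 562 = 15
Selection 9: 15 + 31 = 46
Selection 10: 46 + 31 = 77
Selection 11: 77 + 31 = 108
Selection 12: 108 + 31 = 139
Selection 13: 139 + 31 = 170
Selection 14: 170 + 31 = 201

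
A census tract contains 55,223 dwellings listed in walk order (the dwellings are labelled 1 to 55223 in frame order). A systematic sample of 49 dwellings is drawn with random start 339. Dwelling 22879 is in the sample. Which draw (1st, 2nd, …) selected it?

k = 55223/49 = 1127
position = (22879 − 339)/1127 + 1 = 22540/1127 + 1 = 20 + 1 = 21

21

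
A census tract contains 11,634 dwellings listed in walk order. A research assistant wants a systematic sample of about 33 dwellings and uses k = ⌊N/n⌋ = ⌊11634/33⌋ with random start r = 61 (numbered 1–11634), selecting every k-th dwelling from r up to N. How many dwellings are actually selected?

k = ⌊11634/33⌋ = 352
Achieved size = ⌊(11634 − 61)/352⌋ + 1 = ⌊11573/352⌋ + 1 = 32 + 1 = 33
(last selection: 61 + 32×352 = 11325 ≤ 11634; next would be 11677 > 11634)

33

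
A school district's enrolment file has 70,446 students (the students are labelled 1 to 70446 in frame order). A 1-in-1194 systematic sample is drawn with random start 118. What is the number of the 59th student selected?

k = 1194
59th selection = r + (59−1)·k = 118 + 58×1194 = 118 + 69252 = 69370

69370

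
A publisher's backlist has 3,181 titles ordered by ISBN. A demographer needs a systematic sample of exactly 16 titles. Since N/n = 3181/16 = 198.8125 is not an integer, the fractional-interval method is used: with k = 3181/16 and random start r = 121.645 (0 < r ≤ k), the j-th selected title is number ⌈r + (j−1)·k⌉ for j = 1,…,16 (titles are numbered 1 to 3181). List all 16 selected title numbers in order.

j=1: r + 0k = 121.645 → ⌈·⌉ = 122
j=2: r + 1k = 320.4575 → ⌈·⌉ = 321
j=3: r + 2k = 519.27 → ⌈·⌉ = 520
j=4: r + 3k = 718.0825 → ⌈·⌉ = 719
j=5: r + 4k = 916.895 → ⌈·⌉ = 917
j=6: r + 5k = 1115.7075 → ⌈·⌉ = 1116
j=7: r + 6k = 1314.52 → ⌈·⌉ = 1315
j=8: r + 7k = 1513.3325 → ⌈·⌉ = 1514
j=9: r + 8k = 1712.145 → ⌈·⌉ = 1713
j=10: r + 9k = 1910.9575 → ⌈·⌉ = 1911
j=11: r + 10k = 2109.77 → ⌈·⌉ = 2110
j=12: r + 11k = 2308.5825 → ⌈·⌉ = 2309
j=13: r + 12k = 2507.395 → ⌈·⌉ = 2508
j=14: r + 13k = 2706.2075 → ⌈·⌉ = 2707
j=15: r + 14k = 2905.02 → ⌈·⌉ = 2906
j=16: r + 15k = 3103.8325 → ⌈·⌉ = 3104

122, 321, 520, 719, 917, 1116, 1315, 1514, 1713, 1911, 2110, 2309, 2508, 2707, 2906, 3104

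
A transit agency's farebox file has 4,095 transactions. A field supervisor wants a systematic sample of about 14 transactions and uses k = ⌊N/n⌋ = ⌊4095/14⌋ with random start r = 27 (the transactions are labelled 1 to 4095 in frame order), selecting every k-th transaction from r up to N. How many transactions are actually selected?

14

k = ⌊4095/14⌋ = 292
Achieved size = ⌊(4095 − 27)/292⌋ + 1 = ⌊4068/292⌋ + 1 = 13 + 1 = 14
(last selection: 27 + 13×292 = 3823 ≤ 4095; next would be 4115 > 4095)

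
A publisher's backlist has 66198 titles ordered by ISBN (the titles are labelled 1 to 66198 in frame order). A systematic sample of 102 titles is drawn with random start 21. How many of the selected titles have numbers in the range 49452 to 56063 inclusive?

k = 66198/102 = 649
First selection ≥ 49452: 21 + ⌈(49452−21)/649⌉·649 = 21 + 77×649 = 49994
Last selection ≤ 56063: 21 + ⌊(56063−21)/649⌋·649 = 21 + 86×649 = 55835
Count = 86 − 77 + 1 = 10

10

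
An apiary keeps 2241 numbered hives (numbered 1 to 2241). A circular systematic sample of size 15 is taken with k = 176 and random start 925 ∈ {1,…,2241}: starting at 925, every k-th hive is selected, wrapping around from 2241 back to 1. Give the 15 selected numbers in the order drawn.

Selection 1: 925
Selection 2: 925 + 176 = 1101
Selection 3: 1101 + 176 = 1277
Selection 4: 1277 + 176 = 1453
Selection 5: 1453 + 176 = 1629
Selection 6: 1629 + 176 = 1805
Selection 7: 1805 + 176 = 1981
Selection 8: 1981 + 176 = 2157
Selection 9: 2157 + 176 = 2333 → 2333 − 2241 = 92
Selection 10: 92 + 176 = 268
Selection 11: 268 + 176 = 444
Selection 12: 444 + 176 = 620
Selection 13: 620 + 176 = 796
Selection 14: 796 + 176 = 972
Selection 15: 972 + 176 = 1148

925, 1101, 1277, 1453, 1629, 1805, 1981, 2157, 92, 268, 444, 620, 796, 972, 1148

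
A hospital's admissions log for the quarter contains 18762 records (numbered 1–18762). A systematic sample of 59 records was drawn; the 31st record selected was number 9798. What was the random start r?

k = 18762/59 = 318
r = 9798 − (31−1)×318 = 9798 − 9540 = 258

258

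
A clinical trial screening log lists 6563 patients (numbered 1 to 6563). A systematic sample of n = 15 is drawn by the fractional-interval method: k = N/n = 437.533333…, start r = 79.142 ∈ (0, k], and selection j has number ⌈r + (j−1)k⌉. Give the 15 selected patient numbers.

j=1: r + 0k = 79.142 → ⌈·⌉ = 80
j=2: r + 1k = 516.675333… → ⌈·⌉ = 517
j=3: r + 2k = 954.208666… → ⌈·⌉ = 955
j=4: r + 3k = 1391.742 → ⌈·⌉ = 1392
j=5: r + 4k = 1829.275333… → ⌈·⌉ = 1830
j=6: r + 5k = 2266.808666… → ⌈·⌉ = 2267
j=7: r + 6k = 2704.342 → ⌈·⌉ = 2705
j=8: r + 7k = 3141.875333… → ⌈·⌉ = 3142
j=9: r + 8k = 3579.408666… → ⌈·⌉ = 3580
j=10: r + 9k = 4016.942 → ⌈·⌉ = 4017
j=11: r + 10k = 4454.475333… → ⌈·⌉ = 4455
j=12: r + 11k = 4892.008666… → ⌈·⌉ = 4893
j=13: r + 12k = 5329.542 → ⌈·⌉ = 5330
j=14: r + 13k = 5767.075333… → ⌈·⌉ = 5768
j=15: r + 14k = 6204.608666… → ⌈·⌉ = 6205

80, 517, 955, 1392, 1830, 2267, 2705, 3142, 3580, 4017, 4455, 4893, 5330, 5768, 6205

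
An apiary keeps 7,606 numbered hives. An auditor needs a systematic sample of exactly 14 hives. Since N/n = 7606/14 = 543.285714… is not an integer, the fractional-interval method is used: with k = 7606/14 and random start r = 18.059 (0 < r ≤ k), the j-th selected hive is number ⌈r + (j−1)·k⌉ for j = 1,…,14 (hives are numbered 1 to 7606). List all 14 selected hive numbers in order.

j=1: r + 0k = 18.059 → ⌈·⌉ = 19
j=2: r + 1k = 561.344714… → ⌈·⌉ = 562
j=3: r + 2k = 1104.630428… → ⌈·⌉ = 1105
j=4: r + 3k = 1647.916142… → ⌈·⌉ = 1648
j=5: r + 4k = 2191.201857… → ⌈·⌉ = 2192
j=6: r + 5k = 2734.487571… → ⌈·⌉ = 2735
j=7: r + 6k = 3277.773285… → ⌈·⌉ = 3278
j=8: r + 7k = 3821.059 → ⌈·⌉ = 3822
j=9: r + 8k = 4364.344714… → ⌈·⌉ = 4365
j=10: r + 9k = 4907.630428… → ⌈·⌉ = 4908
j=11: r + 10k = 5450.916142… → ⌈·⌉ = 5451
j=12: r + 11k = 5994.201857… → ⌈·⌉ = 5995
j=13: r + 12k = 6537.487571… → ⌈·⌉ = 6538
j=14: r + 13k = 7080.773285… → ⌈·⌉ = 7081

19, 562, 1105, 1648, 2192, 2735, 3278, 3822, 4365, 4908, 5451, 5995, 6538, 7081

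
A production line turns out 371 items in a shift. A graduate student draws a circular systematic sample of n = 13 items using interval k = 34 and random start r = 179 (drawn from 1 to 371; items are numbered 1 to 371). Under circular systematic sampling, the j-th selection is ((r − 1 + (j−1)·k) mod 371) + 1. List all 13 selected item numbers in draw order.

Selection 1: 179
Selection 2: 179 + 34 = 213
Selection 3: 213 + 34 = 247
Selection 4: 247 + 34 = 281
Selection 5: 281 + 34 = 315
Selection 6: 315 + 34 = 349
Selection 7: 349 + 34 = 383 → 383 − 371 = 12
Selection 8: 12 + 34 = 46
Selection 9: 46 + 34 = 80
Selection 10: 80 + 34 = 114
Selection 11: 114 + 34 = 148
Selection 12: 148 + 34 = 182
Selection 13: 182 + 34 = 216

179, 213, 247, 281, 315, 349, 12, 46, 80, 114, 148, 182, 216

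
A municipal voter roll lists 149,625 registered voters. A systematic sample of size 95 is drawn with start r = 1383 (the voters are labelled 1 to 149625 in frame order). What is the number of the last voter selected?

k = 149625/95 = 1575
95th selection = r + (95−1)·k = 1383 + 94×1575 = 1383 + 148050 = 149433

149433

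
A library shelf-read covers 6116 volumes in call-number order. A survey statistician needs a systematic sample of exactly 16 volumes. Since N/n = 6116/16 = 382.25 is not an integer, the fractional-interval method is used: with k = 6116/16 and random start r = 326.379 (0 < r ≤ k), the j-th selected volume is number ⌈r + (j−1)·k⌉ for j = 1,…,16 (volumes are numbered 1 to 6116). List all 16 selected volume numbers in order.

j=1: r + 0k = 326.379 → ⌈·⌉ = 327
j=2: r + 1k = 708.629 → ⌈·⌉ = 709
j=3: r + 2k = 1090.879 → ⌈·⌉ = 1091
j=4: r + 3k = 1473.129 → ⌈·⌉ = 1474
j=5: r + 4k = 1855.379 → ⌈·⌉ = 1856
j=6: r + 5k = 2237.629 → ⌈·⌉ = 2238
j=7: r + 6k = 2619.879 → ⌈·⌉ = 2620
j=8: r + 7k = 3002.129 → ⌈·⌉ = 3003
j=9: r + 8k = 3384.379 → ⌈·⌉ = 3385
j=10: r + 9k = 3766.629 → ⌈·⌉ = 3767
j=11: r + 10k = 4148.879 → ⌈·⌉ = 4149
j=12: r + 11k = 4531.129 → ⌈·⌉ = 4532
j=13: r + 12k = 4913.379 → ⌈·⌉ = 4914
j=14: r + 13k = 5295.629 → ⌈·⌉ = 5296
j=15: r + 14k = 5677.879 → ⌈·⌉ = 5678
j=16: r + 15k = 6060.129 → ⌈·⌉ = 6061

327, 709, 1091, 1474, 1856, 2238, 2620, 3003, 3385, 3767, 4149, 4532, 4914, 5296, 5678, 6061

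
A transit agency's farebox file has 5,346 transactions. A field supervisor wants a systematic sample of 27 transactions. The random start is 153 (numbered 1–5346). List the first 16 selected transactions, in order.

153, 351, 549, 747, 945, 1143, 1341, 1539, 1737, 1935, 2133, 2331, 2529, 2727, 2925, 3123

k = N/n = 5346/27 = 198
transaction 1: 153
transaction 2: 153 + 198 = 351
transaction 3: 351 + 198 = 549
transaction 4: 549 + 198 = 747
transaction 5: 747 + 198 = 945
transaction 6: 945 + 198 = 1143
transaction 7: 1143 + 198 = 1341
transaction 8: 1341 + 198 = 1539
transaction 9: 1539 + 198 = 1737
transaction 10: 1737 + 198 = 1935
transaction 11: 1935 + 198 = 2133
transaction 12: 2133 + 198 = 2331
transaction 13: 2331 + 198 = 2529
transaction 14: 2529 + 198 = 2727
transaction 15: 2727 + 198 = 2925
transaction 16: 2925 + 198 = 3123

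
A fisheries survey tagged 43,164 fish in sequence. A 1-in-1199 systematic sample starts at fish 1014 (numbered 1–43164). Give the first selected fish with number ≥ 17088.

17800

k = 1199
Steps past start: ⌈(17088 − 1014)/1199⌉ = ⌈16074/1199⌉ = 14
Selected fish: 1014 + 14×1199 = 17800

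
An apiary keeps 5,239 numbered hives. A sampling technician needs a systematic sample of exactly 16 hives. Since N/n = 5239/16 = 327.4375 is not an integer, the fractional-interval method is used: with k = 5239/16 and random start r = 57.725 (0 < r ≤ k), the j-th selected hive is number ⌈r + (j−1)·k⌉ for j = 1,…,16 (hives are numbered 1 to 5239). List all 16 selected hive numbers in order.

58, 386, 713, 1041, 1368, 1695, 2023, 2350, 2678, 3005, 3333, 3660, 3987, 4315, 4642, 4970

j=1: r + 0k = 57.725 → ⌈·⌉ = 58
j=2: r + 1k = 385.1625 → ⌈·⌉ = 386
j=3: r + 2k = 712.6 → ⌈·⌉ = 713
j=4: r + 3k = 1040.0375 → ⌈·⌉ = 1041
j=5: r + 4k = 1367.475 → ⌈·⌉ = 1368
j=6: r + 5k = 1694.9125 → ⌈·⌉ = 1695
j=7: r + 6k = 2022.35 → ⌈·⌉ = 2023
j=8: r + 7k = 2349.7875 → ⌈·⌉ = 2350
j=9: r + 8k = 2677.225 → ⌈·⌉ = 2678
j=10: r + 9k = 3004.6625 → ⌈·⌉ = 3005
j=11: r + 10k = 3332.1 → ⌈·⌉ = 3333
j=12: r + 11k = 3659.5375 → ⌈·⌉ = 3660
j=13: r + 12k = 3986.975 → ⌈·⌉ = 3987
j=14: r + 13k = 4314.4125 → ⌈·⌉ = 4315
j=15: r + 14k = 4641.85 → ⌈·⌉ = 4642
j=16: r + 15k = 4969.2875 → ⌈·⌉ = 4970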